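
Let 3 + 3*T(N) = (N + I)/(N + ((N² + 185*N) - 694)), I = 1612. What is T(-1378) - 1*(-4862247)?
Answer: 1330539031175/273647 ≈ 4.8622e+6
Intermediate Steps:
T(N) = -1 + (1612 + N)/(3*(-694 + N² + 186*N)) (T(N) = -1 + ((N + 1612)/(N + ((N² + 185*N) - 694)))/3 = -1 + ((1612 + N)/(N + (-694 + N² + 185*N)))/3 = -1 + ((1612 + N)/(-694 + N² + 186*N))/3 = -1 + (1612 + N)/(3*(-694 + N² + 186*N)))
T(-1378) - 1*(-4862247) = (3694 - 557*(-1378) - 3*(-1378)²)/(3*(-694 + (-1378)² + 186*(-1378))) - 1*(-4862247) = (3694 + 767546 - 3*1898884)/(3*(-694 + 1898884 - 256308)) + 4862247 = (⅓)*(3694 + 767546 - 5696652)/1641882 + 4862247 = (⅓)*(1/1641882)*(-4925412) + 4862247 = -273634/273647 + 4862247 = 1330539031175/273647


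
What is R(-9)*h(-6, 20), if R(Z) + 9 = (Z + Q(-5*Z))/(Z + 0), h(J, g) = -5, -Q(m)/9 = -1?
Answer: 45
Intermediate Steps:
Q(m) = 9 (Q(m) = -9*(-1) = 9)
R(Z) = -9 + (9 + Z)/Z (R(Z) = -9 + (Z + 9)/(Z + 0) = -9 + (9 + Z)/Z)
R(-9)*h(-6, 20) = (-8 + 9/(-9))*(-5) = (-8 + 9*(-⅑))*(-5) = (-8 - 1)*(-5) = -9*(-5) = 45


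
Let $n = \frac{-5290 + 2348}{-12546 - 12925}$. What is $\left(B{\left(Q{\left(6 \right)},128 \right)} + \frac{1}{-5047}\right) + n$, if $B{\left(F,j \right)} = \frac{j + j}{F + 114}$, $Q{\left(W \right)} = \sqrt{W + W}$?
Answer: $\frac{164338535015}{69546706117} - \frac{64 \sqrt{3}}{1623} \approx 2.2947$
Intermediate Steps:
$Q{\left(W \right)} = \sqrt{2} \sqrt{W}$ ($Q{\left(W \right)} = \sqrt{2 W} = \sqrt{2} \sqrt{W}$)
$B{\left(F,j \right)} = \frac{2 j}{114 + F}$
$n = \frac{2942}{25471}$ ($n = - \frac{2942}{-25471} = \left(-2942\right) \left(- \frac{1}{25471}\right) = \frac{2942}{25471} \approx 0.1155$)
$\left(B{\left(Q{\left(6 \right)},128 \right)} + \frac{1}{-5047}\right) + n = \left(2 \cdot 128 \frac{1}{114 + \sqrt{2} \sqrt{6}} + \frac{1}{-5047}\right) + \frac{2942}{25471} = \left(2 \cdot 128 \frac{1}{114 + 2 \sqrt{3}} - \frac{1}{5047}\right) + \frac{2942}{25471} = \left(\frac{256}{114 + 2 \sqrt{3}} - \frac{1}{5047}\right) + \frac{2942}{25471} = \left(- \frac{1}{5047} + \frac{256}{114 + 2 \sqrt{3}}\right) + \frac{2942}{25471} = \frac{14822803}{128552137} + \frac{256}{114 + 2 \sqrt{3}}$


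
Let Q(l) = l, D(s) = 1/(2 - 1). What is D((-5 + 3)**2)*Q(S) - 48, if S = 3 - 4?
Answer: -49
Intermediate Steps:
S = -1
D(s) = 1 (D(s) = 1/1 = 1)
D((-5 + 3)**2)*Q(S) - 48 = 1*(-1) - 48 = -1 - 48 = -49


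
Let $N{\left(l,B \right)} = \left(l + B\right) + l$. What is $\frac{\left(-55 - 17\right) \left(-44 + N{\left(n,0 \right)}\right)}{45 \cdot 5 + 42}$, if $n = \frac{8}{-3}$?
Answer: $\frac{1184}{89} \approx 13.303$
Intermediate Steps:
$n = - \frac{8}{3}$ ($n = 8 \left(- \frac{1}{3}\right) = - \frac{8}{3} \approx -2.6667$)
$N{\left(l,B \right)} = B + 2 l$ ($N{\left(l,B \right)} = \left(B + l\right) + l = B + 2 l$)
$\frac{\left(-55 - 17\right) \left(-44 + N{\left(n,0 \right)}\right)}{45 \cdot 5 + 42} = \frac{\left(-55 - 17\right) \left(-44 + \left(0 + 2 \left(- \frac{8}{3}\right)\right)\right)}{45 \cdot 5 + 42} = \frac{\left(-72\right) \left(-44 + \left(0 - \frac{16}{3}\right)\right)}{225 + 42} = \frac{\left(-72\right) \left(-44 - \frac{16}{3}\right)}{267} = \left(-72\right) \left(- \frac{148}{3}\right) \frac{1}{267} = 3552 \cdot \frac{1}{267} = \frac{1184}{89}$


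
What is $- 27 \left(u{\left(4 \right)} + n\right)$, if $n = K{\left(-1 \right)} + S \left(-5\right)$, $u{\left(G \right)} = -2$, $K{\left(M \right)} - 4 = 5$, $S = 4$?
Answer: $351$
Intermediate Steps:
$K{\left(M \right)} = 9$ ($K{\left(M \right)} = 4 + 5 = 9$)
$n = -11$ ($n = 9 + 4 \left(-5\right) = 9 - 20 = -11$)
$- 27 \left(u{\left(4 \right)} + n\right) = - 27 \left(-2 - 11\right) = \left(-27\right) \left(-13\right) = 351$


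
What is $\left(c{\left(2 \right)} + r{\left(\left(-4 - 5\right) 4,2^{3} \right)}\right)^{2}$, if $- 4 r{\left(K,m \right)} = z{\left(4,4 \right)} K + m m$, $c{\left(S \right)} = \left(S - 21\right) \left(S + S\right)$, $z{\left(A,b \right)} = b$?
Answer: $3136$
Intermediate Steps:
$c{\left(S \right)} = 2 S \left(-21 + S\right)$ ($c{\left(S \right)} = \left(-21 + S\right) 2 S = 2 S \left(-21 + S\right)$)
$r{\left(K,m \right)} = - K - \frac{m^{2}}{4}$ ($r{\left(K,m \right)} = - \frac{4 K + m m}{4} = - \frac{4 K + m^{2}}{4} = - \frac{m^{2} + 4 K}{4} = - K - \frac{m^{2}}{4}$)
$\left(c{\left(2 \right)} + r{\left(\left(-4 - 5\right) 4,2^{3} \right)}\right)^{2} = \left(2 \cdot 2 \left(-21 + 2\right) - \left(16 + \left(-4 - 5\right) 4\right)\right)^{2} = \left(2 \cdot 2 \left(-19\right) - \left(-36 + 16\right)\right)^{2} = \left(-76 - -20\right)^{2} = \left(-76 + \left(36 - 16\right)\right)^{2} = \left(-76 + 20\right)^{2} = \left(-56\right)^{2} = 3136$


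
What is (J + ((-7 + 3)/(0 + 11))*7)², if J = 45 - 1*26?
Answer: 32761/121 ≈ 270.75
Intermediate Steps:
J = 19 (J = 45 - 26 = 19)
(J + ((-7 + 3)/(0 + 11))*7)² = (19 + ((-7 + 3)/(0 + 11))*7)² = (19 - 4/11*7)² = (19 - 28/11)² = (181/11)² = 32761/121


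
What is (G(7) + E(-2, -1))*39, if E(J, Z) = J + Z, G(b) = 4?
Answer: 39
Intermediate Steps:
(G(7) + E(-2, -1))*39 = (4 + (-2 - 1))*39 = (4 - 3)*39 = 1*39 = 39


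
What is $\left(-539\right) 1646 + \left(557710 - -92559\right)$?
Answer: $-236925$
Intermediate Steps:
$\left(-539\right) 1646 + \left(557710 - -92559\right) = -887194 + \left(557710 + 92559\right) = -887194 + 650269 = -236925$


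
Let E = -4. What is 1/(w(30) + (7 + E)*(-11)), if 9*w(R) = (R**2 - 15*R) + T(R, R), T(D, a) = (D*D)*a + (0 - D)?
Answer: 3/9041 ≈ 0.00033182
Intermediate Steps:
T(D, a) = -D + a*D**2 (T(D, a) = D**2*a - D = a*D**2 - D = -D + a*D**2)
w(R) = -5*R/3 + R**2/9 + R*(-1 + R**2)/9 (w(R) = ((R**2 - 15*R) + R*(-1 + R*R))/9 = ((R**2 - 15*R) + R*(-1 + R**2))/9 = (R**2 - 15*R + R*(-1 + R**2))/9 = -5*R/3 + R**2/9 + R*(-1 + R**2)/9)
1/(w(30) + (7 + E)*(-11)) = 1/((1/9)*30*(-16 + 30 + 30**2) + (7 - 4)*(-11)) = 1/((1/9)*30*(-16 + 30 + 900) + 3*(-11)) = 1/((1/9)*30*914 - 33) = 1/(9140/3 - 33) = 1/(9041/3) = 3/9041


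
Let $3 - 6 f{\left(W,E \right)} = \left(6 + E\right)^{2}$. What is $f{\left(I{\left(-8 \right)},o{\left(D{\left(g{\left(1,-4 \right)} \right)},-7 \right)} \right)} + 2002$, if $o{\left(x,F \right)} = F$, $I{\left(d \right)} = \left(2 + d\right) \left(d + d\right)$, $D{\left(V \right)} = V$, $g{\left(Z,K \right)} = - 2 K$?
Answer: $\frac{6007}{3} \approx 2002.3$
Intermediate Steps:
$I{\left(d \right)} = 2 d \left(2 + d\right)$ ($I{\left(d \right)} = \left(2 + d\right) 2 d = 2 d \left(2 + d\right)$)
$f{\left(W,E \right)} = \frac{1}{2} - \frac{\left(6 + E\right)^{2}}{6}$
$f{\left(I{\left(-8 \right)},o{\left(D{\left(g{\left(1,-4 \right)} \right)},-7 \right)} \right)} + 2002 = \left(\frac{1}{2} - \frac{\left(6 - 7\right)^{2}}{6}\right) + 2002 = \left(\frac{1}{2} - \frac{\left(-1\right)^{2}}{6}\right) + 2002 = \left(\frac{1}{2} - \frac{1}{6}\right) + 2002 = \frac{1}{3} + 2002 = \frac{6007}{3}$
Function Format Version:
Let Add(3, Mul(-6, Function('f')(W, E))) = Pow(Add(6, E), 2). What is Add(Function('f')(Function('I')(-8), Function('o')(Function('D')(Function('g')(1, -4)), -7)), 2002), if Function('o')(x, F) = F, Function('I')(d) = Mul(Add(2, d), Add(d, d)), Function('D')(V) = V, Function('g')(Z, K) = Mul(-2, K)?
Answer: Rational(6007, 3) ≈ 2002.3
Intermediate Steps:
Function('I')(d) = Mul(2, d, Add(2, d)) (Function('I')(d) = Mul(Add(2, d), Mul(2, d)) = Mul(2, d, Add(2, d)))
Function('f')(W, E) = Add(Rational(1, 2), Mul(Rational(-1, 6), Pow(Add(6, E), 2)))
Add(Function('f')(Function('I')(-8), Function('o')(Function('D')(Function('g')(1, -4)), -7)), 2002) = Add(Add(Rational(1, 2), Mul(Rational(-1, 6), Pow(Add(6, -7), 2))), 2002) = Add(Add(Rational(1, 2), Mul(Rational(-1, 6), Pow(-1, 2))), 2002) = Add(Add(Rational(1, 2), Mul(Rational(-1, 6), 1)), 2002) = Add(Add(Rational(1, 2), Rational(-1, 6)), 2002) = Add(Rational(1, 3), 2002) = Rational(6007, 3)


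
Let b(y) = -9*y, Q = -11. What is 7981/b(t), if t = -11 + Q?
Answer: 7981/198 ≈ 40.308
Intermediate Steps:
t = -22 (t = -11 - 11 = -22)
b(y) = -9*y
7981/b(t) = 7981/((-9*(-22))) = 7981/198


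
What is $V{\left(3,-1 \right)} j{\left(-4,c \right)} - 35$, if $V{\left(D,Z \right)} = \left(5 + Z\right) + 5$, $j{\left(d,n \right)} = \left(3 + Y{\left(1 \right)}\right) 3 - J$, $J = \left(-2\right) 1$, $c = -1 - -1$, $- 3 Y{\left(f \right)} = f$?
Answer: $55$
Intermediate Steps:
$Y{\left(f \right)} = - \frac{f}{3}$
$c = 0$ ($c = -1 + 1 = 0$)
$J = -2$
$j{\left(d,n \right)} = 10$ ($j{\left(d,n \right)} = \left(3 - \frac{1}{3}\right) 3 - -2 = \left(3 - \frac{1}{3}\right) 3 + 2 = \frac{8}{3} \cdot 3 + 2 = 8 + 2 = 10$)
$V{\left(D,Z \right)} = 10 + Z$
$V{\left(3,-1 \right)} j{\left(-4,c \right)} - 35 = \left(10 - 1\right) 10 - 35 = 9 \cdot 10 - 35 = 90 - 35 = 55$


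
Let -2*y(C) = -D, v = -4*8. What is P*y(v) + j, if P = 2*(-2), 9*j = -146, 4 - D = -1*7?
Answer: -344/9 ≈ -38.222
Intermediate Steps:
v = -32
D = 11 (D = 4 - (-1)*7 = 4 - 1*(-7) = 4 + 7 = 11)
y(C) = 11/2 (y(C) = -(-1)*11/2 = -1/2*(-11) = 11/2)
j = -146/9 (j = (1/9)*(-146) = -146/9 ≈ -16.222)
P = -4
P*y(v) + j = -4*11/2 - 146/9 = -22 - 146/9 = -344/9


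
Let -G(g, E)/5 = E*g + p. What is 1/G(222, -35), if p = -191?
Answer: 1/39805 ≈ 2.5122e-5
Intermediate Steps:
G(g, E) = 955 - 5*E*g (G(g, E) = -5*(E*g - 191) = -5*(-191 + E*g) = 955 - 5*E*g)
1/G(222, -35) = 1/(955 - 5*(-35)*222) = 1/(955 + 38850) = 1/39805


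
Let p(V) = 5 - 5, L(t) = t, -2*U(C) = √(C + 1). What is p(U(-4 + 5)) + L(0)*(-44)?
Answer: 0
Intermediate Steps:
U(C) = -√(1 + C)/2 (U(C) = -√(C + 1)/2 = -√(1 + C)/2)
p(V) = 0
p(U(-4 + 5)) + L(0)*(-44) = 0 + 0*(-44) = 0 + 0 = 0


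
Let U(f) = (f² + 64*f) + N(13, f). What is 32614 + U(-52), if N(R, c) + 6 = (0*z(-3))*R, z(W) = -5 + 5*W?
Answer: 31984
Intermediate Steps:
N(R, c) = -6 (N(R, c) = -6 + (0*(-5 + 5*(-3)))*R = -6 + (0*(-5 - 15))*R = -6 + (0*(-20))*R = -6 + 0*R = -6 + 0 = -6)
U(f) = -6 + f² + 64*f (U(f) = (f² + 64*f) - 6 = -6 + f² + 64*f)
32614 + U(-52) = 32614 + (-6 + (-52)² + 64*(-52)) = 32614 + (-6 + 2704 - 3328) = 32614 - 630 = 31984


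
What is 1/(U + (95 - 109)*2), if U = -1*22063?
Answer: -1/22091 ≈ -4.5267e-5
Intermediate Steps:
U = -22063
1/(U + (95 - 109)*2) = 1/(-22063 + (95 - 109)*2) = 1/(-22063 - 14*2) = 1/(-22063 - 28) = 1/(-22091) = -1/22091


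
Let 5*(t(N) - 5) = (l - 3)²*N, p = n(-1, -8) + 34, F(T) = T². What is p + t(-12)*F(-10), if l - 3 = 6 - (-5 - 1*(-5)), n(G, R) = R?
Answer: -8114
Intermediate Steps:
l = 9 (l = 3 + (6 - (-5 - 1*(-5))) = 3 + (6 - (-5 + 5)) = 3 + (6 - 1*0) = 3 + (6 + 0) = 3 + 6 = 9)
p = 26 (p = -8 + 34 = 26)
t(N) = 5 + 36*N/5 (t(N) = 5 + ((9 - 3)²*N)/5 = 5 + (6²*N)/5 = 5 + (36*N)/5 = 5 + 36*N/5)
p + t(-12)*F(-10) = 26 + (5 + (36/5)*(-12))*(-10)² = 26 + (5 - 432/5)*100 = 26 - 407/5*100 = 26 - 8140 = -8114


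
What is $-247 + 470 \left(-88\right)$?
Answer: $-41607$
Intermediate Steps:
$-247 + 470 \left(-88\right) = -247 - 41360 = -41607$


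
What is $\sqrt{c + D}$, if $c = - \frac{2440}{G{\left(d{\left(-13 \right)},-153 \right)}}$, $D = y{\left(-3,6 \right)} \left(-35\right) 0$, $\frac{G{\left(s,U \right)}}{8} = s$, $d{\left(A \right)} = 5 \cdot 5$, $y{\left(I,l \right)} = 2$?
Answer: $\frac{i \sqrt{305}}{5} \approx 3.4929 i$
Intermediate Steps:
$d{\left(A \right)} = 25$
$G{\left(s,U \right)} = 8 s$
$D = 0$ ($D = 2 \left(-35\right) 0 = \left(-70\right) 0 = 0$)
$c = - \frac{61}{5}$ ($c = - \frac{2440}{8 \cdot 25} = - \frac{2440}{200} = \left(-2440\right) \frac{1}{200} = - \frac{61}{5} \approx -12.2$)
$\sqrt{c + D} = \sqrt{- \frac{61}{5} + 0} = \sqrt{- \frac{61}{5}} = \frac{i \sqrt{305}}{5}$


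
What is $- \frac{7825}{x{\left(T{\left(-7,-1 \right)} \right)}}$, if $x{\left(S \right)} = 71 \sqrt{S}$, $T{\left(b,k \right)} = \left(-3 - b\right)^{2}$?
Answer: $- \frac{7825}{284} \approx -27.553$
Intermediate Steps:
$- \frac{7825}{x{\left(T{\left(-7,-1 \right)} \right)}} = - \frac{7825}{71 \sqrt{\left(3 - 7\right)^{2}}} = - \frac{7825}{71 \sqrt{\left(-4\right)^{2}}} = - \frac{7825}{71 \sqrt{16}} = - \frac{7825}{71 \cdot 4} = - \frac{7825}{284}$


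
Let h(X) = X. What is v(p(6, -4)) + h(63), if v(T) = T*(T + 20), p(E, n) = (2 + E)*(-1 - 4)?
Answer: 863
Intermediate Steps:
p(E, n) = -10 - 5*E (p(E, n) = (2 + E)*(-5) = -10 - 5*E)
v(T) = T*(20 + T)
v(p(6, -4)) + h(63) = (-10 - 5*6)*(20 + (-10 - 5*6)) + 63 = (-10 - 30)*(20 + (-10 - 30)) + 63 = -40*(20 - 40) + 63 = -40*(-20) + 63 = 800 + 63 = 863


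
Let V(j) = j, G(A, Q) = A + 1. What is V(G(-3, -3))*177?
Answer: -354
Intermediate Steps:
G(A, Q) = 1 + A
V(G(-3, -3))*177 = (1 - 3)*177 = -2*177 = -354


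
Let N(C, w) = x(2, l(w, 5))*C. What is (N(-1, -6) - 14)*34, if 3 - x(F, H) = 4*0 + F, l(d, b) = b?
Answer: -510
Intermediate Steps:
x(F, H) = 3 - F (x(F, H) = 3 - (4*0 + F) = 3 - (0 + F) = 3 - F)
N(C, w) = C (N(C, w) = (3 - 1*2)*C = (3 - 2)*C = 1*C = C)
(N(-1, -6) - 14)*34 = (-1 - 14)*34 = -15*34 = -510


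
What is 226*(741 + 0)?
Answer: 167466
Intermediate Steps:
226*(741 + 0) = 226*741 = 167466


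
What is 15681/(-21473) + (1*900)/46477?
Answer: -709480137/998000621 ≈ -0.71090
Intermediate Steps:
15681/(-21473) + (1*900)/46477 = 15681*(-1/21473) + 900*(1/46477) = -15681/21473 + 900/46477 = -709480137/998000621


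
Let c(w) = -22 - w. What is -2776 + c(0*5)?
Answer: -2798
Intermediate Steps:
-2776 + c(0*5) = -2776 + (-22 - 0*5) = -2776 + (-22 - 1*0) = -2776 + (-22 + 0) = -2776 - 22 = -2798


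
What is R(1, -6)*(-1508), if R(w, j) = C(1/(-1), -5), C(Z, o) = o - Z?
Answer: 6032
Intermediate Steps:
R(w, j) = -4 (R(w, j) = -5 - 1/(-1) = -5 - 1*(-1) = -5 + 1 = -4)
R(1, -6)*(-1508) = -4*(-1508) = 6032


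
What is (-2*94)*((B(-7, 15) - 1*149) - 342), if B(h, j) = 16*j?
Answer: 47188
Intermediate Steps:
(-2*94)*((B(-7, 15) - 1*149) - 342) = (-2*94)*((16*15 - 1*149) - 342) = -188*((240 - 149) - 342) = -188*(91 - 342) = -188*(-251) = 47188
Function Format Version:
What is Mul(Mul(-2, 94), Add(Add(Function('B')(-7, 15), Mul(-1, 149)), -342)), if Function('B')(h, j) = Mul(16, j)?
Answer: 47188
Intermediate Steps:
Mul(Mul(-2, 94), Add(Add(Function('B')(-7, 15), Mul(-1, 149)), -342)) = Mul(Mul(-2, 94), Add(Add(Mul(16, 15), Mul(-1, 149)), -342)) = Mul(-188, Add(Add(240, -149), -342)) = Mul(-188, Add(91, -342)) = Mul(-188, -251) = 47188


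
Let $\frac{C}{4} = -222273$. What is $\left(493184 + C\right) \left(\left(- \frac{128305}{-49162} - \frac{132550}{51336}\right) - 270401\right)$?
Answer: $\frac{16886284900260069601}{157736277} \approx 1.0705 \cdot 10^{11}$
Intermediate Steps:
$C = -889092$ ($C = 4 \left(-222273\right) = -889092$)
$\left(493184 + C\right) \left(\left(- \frac{128305}{-49162} - \frac{132550}{51336}\right) - 270401\right) = \left(493184 - 889092\right) \left(\left(- \frac{128305}{-49162} - \frac{132550}{51336}\right) - 270401\right) = - 395908 \left(\left(\left(-128305\right) \left(- \frac{1}{49162}\right) - \frac{66275}{25668}\right) - 270401\right) = - 395908 \left(\left(\frac{128305}{49162} - \frac{66275}{25668}\right) - 270401\right) = - 395908 \left(\frac{17560595}{630945108} - 270401\right) = \left(-395908\right) \left(- \frac{170608170587713}{630945108}\right) = \frac{16886284900260069601}{157736277}$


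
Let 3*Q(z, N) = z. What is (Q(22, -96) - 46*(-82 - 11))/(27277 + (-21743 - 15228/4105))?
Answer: 26386940/34052763 ≈ 0.77488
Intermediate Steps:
Q(z, N) = z/3
(Q(22, -96) - 46*(-82 - 11))/(27277 + (-21743 - 15228/4105)) = ((1/3)*22 - 46*(-82 - 11))/(27277 + (-21743 - 15228/4105)) = (22/3 - 46*(-93))/(27277 + (-21743 - 15228/4105)) = (22/3 + 4278)/(27277 + (-21743 - 1*15228/4105)) = 12856/(3*(27277 + (-21743 - 15228/4105))) = 12856/(3*(27277 - 89270243/4105)) = 12856/(3*(22701842/4105)) = (12856/3)*(4105/22701842) = 26386940/34052763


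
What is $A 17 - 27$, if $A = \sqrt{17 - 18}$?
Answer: $-27 + 17 i \approx -27.0 + 17.0 i$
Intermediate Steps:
$A = i$ ($A = \sqrt{-1} = i \approx 1.0 i$)
$A 17 - 27 = i 17 - 27 = 17 i - 27 = -27 + 17 i$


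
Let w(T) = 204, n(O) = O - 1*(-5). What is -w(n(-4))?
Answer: -204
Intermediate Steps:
n(O) = 5 + O (n(O) = O + 5 = 5 + O)
-w(n(-4)) = -1*204 = -204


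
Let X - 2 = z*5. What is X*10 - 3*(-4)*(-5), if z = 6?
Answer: 260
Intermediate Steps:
X = 32 (X = 2 + 6*5 = 2 + 30 = 32)
X*10 - 3*(-4)*(-5) = 32*10 - 3*(-4)*(-5) = 320 + 12*(-5) = 320 - 60 = 260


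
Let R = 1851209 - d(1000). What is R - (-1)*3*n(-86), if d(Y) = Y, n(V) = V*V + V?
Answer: 1872139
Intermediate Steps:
n(V) = V + V² (n(V) = V² + V = V + V²)
R = 1850209 (R = 1851209 - 1*1000 = 1851209 - 1000 = 1850209)
R - (-1)*3*n(-86) = 1850209 - (-1)*3*(-86*(1 - 86)) = 1850209 - (-1)*3*(-86*(-85)) = 1850209 - (-1)*3*7310 = 1850209 - (-1)*21930 = 1850209 - 1*(-21930) = 1850209 + 21930 = 1872139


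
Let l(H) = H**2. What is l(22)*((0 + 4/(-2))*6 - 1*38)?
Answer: -24200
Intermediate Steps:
l(22)*((0 + 4/(-2))*6 - 1*38) = 22**2*((0 + 4/(-2))*6 - 1*38) = 484*((0 + 4*(-1/2))*6 - 38) = 484*((0 - 2)*6 - 38) = 484*(-2*6 - 38) = 484*(-12 - 38) = 484*(-50) = -24200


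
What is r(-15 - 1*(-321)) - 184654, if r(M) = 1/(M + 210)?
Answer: -95281463/516 ≈ -1.8465e+5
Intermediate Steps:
r(M) = 1/(210 + M)
r(-15 - 1*(-321)) - 184654 = 1/(210 + (-15 - 1*(-321))) - 184654 = 1/(210 + (-15 + 321)) - 184654 = 1/(210 + 306) - 184654 = 1/516 - 184654 = -95281463/516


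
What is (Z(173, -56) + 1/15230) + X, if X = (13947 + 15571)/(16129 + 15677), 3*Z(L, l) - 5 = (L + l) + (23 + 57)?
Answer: 16533109933/242202690 ≈ 68.261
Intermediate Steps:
Z(L, l) = 85/3 + L/3 + l/3 (Z(L, l) = 5/3 + ((L + l) + (23 + 57))/3 = 5/3 + ((L + l) + 80)/3 = 5/3 + (80 + L + l)/3 = 5/3 + (80/3 + L/3 + l/3) = 85/3 + L/3 + l/3)
X = 14759/15903 (X = 29518/31806 = 29518*(1/31806) = 14759/15903 ≈ 0.92806)
(Z(173, -56) + 1/15230) + X = ((85/3 + (1/3)*173 + (1/3)*(-56)) + 1/15230) + 14759/15903 = ((85/3 + 173/3 - 56/3) + 1/15230) + 14759/15903 = (202/3 + 1/15230) + 14759/15903 = 3076463/45690 + 14759/15903 = 16533109933/242202690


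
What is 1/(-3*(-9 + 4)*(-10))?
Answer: -1/150 ≈ -0.0066667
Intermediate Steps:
1/(-3*(-9 + 4)*(-10)) = 1/(-3*(-5)*(-10)) = 1/(15*(-10)) = 1/(-150) = -1/150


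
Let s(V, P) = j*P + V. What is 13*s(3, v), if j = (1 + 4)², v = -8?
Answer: -2561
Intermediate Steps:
j = 25 (j = 5² = 25)
s(V, P) = V + 25*P (s(V, P) = 25*P + V = V + 25*P)
13*s(3, v) = 13*(3 + 25*(-8)) = 13*(3 - 200) = 13*(-197) = -2561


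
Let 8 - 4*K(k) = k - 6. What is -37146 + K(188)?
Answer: -74379/2 ≈ -37190.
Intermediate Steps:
K(k) = 7/2 - k/4 (K(k) = 2 - (k - 6)/4 = 2 - (-6 + k)/4 = 2 + (3/2 - k/4) = 7/2 - k/4)
-37146 + K(188) = -37146 + (7/2 - ¼*188) = -37146 + (7/2 - 47) = -37146 - 87/2 = -74379/2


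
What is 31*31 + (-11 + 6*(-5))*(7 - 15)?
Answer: 1289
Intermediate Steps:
31*31 + (-11 + 6*(-5))*(7 - 15) = 961 + (-11 - 30)*(-8) = 961 - 41*(-8) = 961 + 328 = 1289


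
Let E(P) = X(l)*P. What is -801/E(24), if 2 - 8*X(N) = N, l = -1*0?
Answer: -267/2 ≈ -133.50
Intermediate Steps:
l = 0
X(N) = ¼ - N/8
E(P) = P/4 (E(P) = (¼ - ⅛*0)*P = (¼ + 0)*P = P/4)
-801/E(24) = -801/((¼)*24) = -801/6 = -801*⅙ = -267/2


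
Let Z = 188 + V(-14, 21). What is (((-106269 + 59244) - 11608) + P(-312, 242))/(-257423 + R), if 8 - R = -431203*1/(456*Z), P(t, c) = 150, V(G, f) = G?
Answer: 4640275152/20423904557 ≈ 0.22720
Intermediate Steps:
Z = 174 (Z = 188 - 14 = 174)
R = 1065955/79344 (R = 8 - (-431203)/(456*174) = 8 - (-431203)/79344 = 8 - 1*(-431203/79344) = 8 + 431203/79344 = 1065955/79344 ≈ 13.435)
(((-106269 + 59244) - 11608) + P(-312, 242))/(-257423 + R) = (((-106269 + 59244) - 11608) + 150)/(-257423 + 1065955/79344) = ((-47025 - 11608) + 150)/(-20423904557/79344) = (-58633 + 150)*(-79344/20423904557) = -58483*(-79344/20423904557) = 4640275152/20423904557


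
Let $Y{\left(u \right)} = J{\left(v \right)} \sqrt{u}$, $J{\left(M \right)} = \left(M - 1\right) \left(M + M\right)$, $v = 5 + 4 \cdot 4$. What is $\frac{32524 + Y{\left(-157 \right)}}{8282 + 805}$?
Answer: $\frac{32524}{9087} + \frac{280 i \sqrt{157}}{3029} \approx 3.5792 + 1.1583 i$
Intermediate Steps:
$v = 21$ ($v = 5 + 16 = 21$)
$J{\left(M \right)} = 2 M \left(-1 + M\right)$ ($J{\left(M \right)} = \left(-1 + M\right) 2 M = 2 M \left(-1 + M\right)$)
$Y{\left(u \right)} = 840 \sqrt{u}$ ($Y{\left(u \right)} = 2 \cdot 21 \left(-1 + 21\right) \sqrt{u} = 2 \cdot 21 \cdot 20 \sqrt{u} = 840 \sqrt{u}$)
$\frac{32524 + Y{\left(-157 \right)}}{8282 + 805} = \frac{32524 + 840 \sqrt{-157}}{8282 + 805} = \frac{32524 + 840 i \sqrt{157}}{9087} = \left(32524 + 840 i \sqrt{157}\right) \frac{1}{9087} = \frac{32524}{9087} + \frac{280 i \sqrt{157}}{3029}$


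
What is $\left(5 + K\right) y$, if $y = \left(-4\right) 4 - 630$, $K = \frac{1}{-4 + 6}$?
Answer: $-3553$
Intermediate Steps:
$K = \frac{1}{2} \approx 0.5$
$y = -646$ ($y = -16 - 630 = -646$)
$\left(5 + K\right) y = \left(5 + \frac{1}{2}\right) \left(-646\right) = \frac{11}{2} \left(-646\right) = -3553$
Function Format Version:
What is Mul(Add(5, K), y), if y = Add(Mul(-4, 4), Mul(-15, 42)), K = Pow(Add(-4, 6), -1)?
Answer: -3553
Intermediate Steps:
K = Rational(1, 2) (K = Pow(2, -1) = Rational(1, 2) ≈ 0.50000)
y = -646 (y = Add(-16, -630) = -646)
Mul(Add(5, K), y) = Mul(Add(5, Rational(1, 2)), -646) = Mul(Rational(11, 2), -646) = -3553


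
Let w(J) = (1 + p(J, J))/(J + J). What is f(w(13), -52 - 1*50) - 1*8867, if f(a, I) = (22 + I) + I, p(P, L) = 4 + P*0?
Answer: -9049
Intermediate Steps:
p(P, L) = 4 (p(P, L) = 4 + 0 = 4)
w(J) = 5/(2*J) (w(J) = (1 + 4)/(J + J) = 5/((2*J)) = 5*(1/(2*J)) = 5/(2*J))
f(a, I) = 22 + 2*I
f(w(13), -52 - 1*50) - 1*8867 = (22 + 2*(-52 - 1*50)) - 1*8867 = (22 + 2*(-52 - 50)) - 8867 = (22 + 2*(-102)) - 8867 = (22 - 204) - 8867 = -182 - 8867 = -9049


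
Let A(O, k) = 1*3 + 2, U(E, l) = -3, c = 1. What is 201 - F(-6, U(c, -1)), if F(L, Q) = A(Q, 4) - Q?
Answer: 193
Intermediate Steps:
A(O, k) = 5 (A(O, k) = 3 + 2 = 5)
F(L, Q) = 5 - Q
201 - F(-6, U(c, -1)) = 201 - (5 - 1*(-3)) = 201 - (5 + 3) = 201 - 1*8 = 201 - 8 = 193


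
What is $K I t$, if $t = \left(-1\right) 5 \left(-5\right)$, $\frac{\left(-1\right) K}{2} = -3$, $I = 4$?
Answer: $600$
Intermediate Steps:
$K = 6$ ($K = \left(-2\right) \left(-3\right) = 6$)
$t = 25$ ($t = \left(-5\right) \left(-5\right) = 25$)
$K I t = 6 \cdot 4 \cdot 25 = 24 \cdot 25 = 600$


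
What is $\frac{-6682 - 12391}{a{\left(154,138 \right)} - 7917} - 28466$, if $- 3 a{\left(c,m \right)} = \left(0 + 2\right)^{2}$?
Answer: $- \frac{676152611}{23755} \approx -28464.0$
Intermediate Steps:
$a{\left(c,m \right)} = - \frac{4}{3}$ ($a{\left(c,m \right)} = - \frac{\left(0 + 2\right)^{2}}{3} = - \frac{2^{2}}{3} = \left(- \frac{1}{3}\right) 4 = - \frac{4}{3}$)
$\frac{-6682 - 12391}{a{\left(154,138 \right)} - 7917} - 28466 = \frac{-6682 - 12391}{- \frac{4}{3} - 7917} - 28466 = - \frac{19073}{- \frac{4}{3} - 7917} - 28466 = - \frac{19073}{- \frac{23755}{3}} - 28466 = \left(-19073\right) \left(- \frac{3}{23755}\right) - 28466 = \frac{57219}{23755} - 28466 = - \frac{676152611}{23755}$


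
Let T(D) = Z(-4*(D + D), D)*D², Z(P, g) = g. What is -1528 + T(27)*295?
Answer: 5804957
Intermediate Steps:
T(D) = D³ (T(D) = D*D² = D³)
-1528 + T(27)*295 = -1528 + 27³*295 = -1528 + 19683*295 = -1528 + 5806485 = 5804957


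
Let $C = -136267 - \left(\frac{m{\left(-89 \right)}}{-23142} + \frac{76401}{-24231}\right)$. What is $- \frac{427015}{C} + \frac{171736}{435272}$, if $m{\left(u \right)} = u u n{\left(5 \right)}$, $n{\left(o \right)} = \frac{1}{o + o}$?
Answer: $\frac{48895178989071915541}{13858054107888285707} \approx 3.5283$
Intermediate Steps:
$n{\left(o \right)} = \frac{1}{2 o}$
$m{\left(u \right)} = \frac{u^{2}}{10}$ ($m{\left(u \right)} = u u \frac{1}{2 \cdot 5} = u^{2} \cdot \frac{1}{2} \cdot \frac{1}{5} = u^{2} \cdot \frac{1}{10} = \frac{u^{2}}{10}$)
$C = - \frac{254701503572723}{1869179340}$ ($C = -136267 - \left(\frac{\frac{1}{10} \left(-89\right)^{2}}{-23142} + \frac{76401}{-24231}\right) = -136267 - \left(\frac{1}{10} \cdot 7921 \left(- \frac{1}{23142}\right) + 76401 \left(- \frac{1}{24231}\right)\right) = -136267 - \left(\frac{7921}{10} \left(- \frac{1}{23142}\right) - \frac{25467}{8077}\right) = -136267 - \left(- \frac{7921}{231420} - \frac{25467}{8077}\right) = -136267 - - \frac{5957551057}{1869179340} = -136267 + \frac{5957551057}{1869179340} = - \frac{254701503572723}{1869179340} \approx -1.3626 \cdot 10^{5}$)
$- \frac{427015}{C} + \frac{171736}{435272} = - \frac{427015}{- \frac{254701503572723}{1869179340}} + \frac{171736}{435272} = \left(-427015\right) \left(- \frac{1869179340}{254701503572723}\right) + 171736 \cdot \frac{1}{435272} = \frac{798167615870100}{254701503572723} + \frac{21467}{54409} = \frac{48895178989071915541}{13858054107888285707}$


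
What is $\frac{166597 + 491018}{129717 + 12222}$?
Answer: $\frac{31315}{6759} \approx 4.6331$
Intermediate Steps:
$\frac{166597 + 491018}{129717 + 12222} = \frac{657615}{141939} = 657615 \cdot \frac{1}{141939} = \frac{31315}{6759}$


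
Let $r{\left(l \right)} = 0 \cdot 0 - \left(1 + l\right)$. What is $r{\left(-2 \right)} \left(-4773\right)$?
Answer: $-4773$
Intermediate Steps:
$r{\left(l \right)} = -1 - l$ ($r{\left(l \right)} = 0 - \left(1 + l\right) = -1 - l$)
$r{\left(-2 \right)} \left(-4773\right) = \left(-1 - -2\right) \left(-4773\right) = \left(-1 + 2\right) \left(-4773\right) = 1 \left(-4773\right) = -4773$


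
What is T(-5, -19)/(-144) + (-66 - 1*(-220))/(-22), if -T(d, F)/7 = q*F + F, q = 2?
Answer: -469/48 ≈ -9.7708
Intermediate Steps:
T(d, F) = -21*F (T(d, F) = -7*(2*F + F) = -21*F)
T(-5, -19)/(-144) + (-66 - 1*(-220))/(-22) = -21*(-19)/(-144) + (-66 - 1*(-220))/(-22) = 399*(-1/144) + (-66 + 220)*(-1/22) = -133/48 + 154*(-1/22) = -133/48 - 7 = -469/48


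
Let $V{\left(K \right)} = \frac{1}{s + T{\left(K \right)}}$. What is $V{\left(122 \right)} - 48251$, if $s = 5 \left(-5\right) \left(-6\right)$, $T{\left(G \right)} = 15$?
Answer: $- \frac{7961414}{165} \approx -48251.0$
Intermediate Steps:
$s = 150$ ($s = \left(-25\right) \left(-6\right) = 150$)
$V{\left(K \right)} = \frac{1}{165}$ ($V{\left(K \right)} = \frac{1}{150 + 15} = \frac{1}{165}$)
$V{\left(122 \right)} - 48251 = \frac{1}{165} - 48251 = - \frac{7961414}{165}$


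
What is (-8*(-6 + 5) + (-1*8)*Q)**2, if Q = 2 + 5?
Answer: 2304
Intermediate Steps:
Q = 7
(-8*(-6 + 5) + (-1*8)*Q)**2 = (-8*(-6 + 5) - 1*8*7)**2 = (-8*(-1) - 8*7)**2 = (8 - 56)**2 = (-48)**2 = 2304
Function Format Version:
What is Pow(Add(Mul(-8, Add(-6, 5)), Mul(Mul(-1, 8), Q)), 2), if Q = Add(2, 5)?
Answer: 2304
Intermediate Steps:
Q = 7
Pow(Add(Mul(-8, Add(-6, 5)), Mul(Mul(-1, 8), Q)), 2) = Pow(Add(Mul(-8, Add(-6, 5)), Mul(Mul(-1, 8), 7)), 2) = Pow(Add(Mul(-8, -1), Mul(-8, 7)), 2) = Pow(Add(8, -56), 2) = Pow(-48, 2) = 2304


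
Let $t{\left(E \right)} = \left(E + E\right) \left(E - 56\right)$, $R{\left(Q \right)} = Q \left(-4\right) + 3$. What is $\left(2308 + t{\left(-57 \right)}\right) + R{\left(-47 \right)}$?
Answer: $15381$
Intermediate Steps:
$R{\left(Q \right)} = 3 - 4 Q$ ($R{\left(Q \right)} = - 4 Q + 3 = 3 - 4 Q$)
$t{\left(E \right)} = 2 E \left(-56 + E\right)$
$\left(2308 + t{\left(-57 \right)}\right) + R{\left(-47 \right)} = \left(2308 + 2 \left(-57\right) \left(-56 - 57\right)\right) + \left(3 - -188\right) = \left(2308 + 2 \left(-57\right) \left(-113\right)\right) + \left(3 + 188\right) = \left(2308 + 12882\right) + 191 = 15190 + 191 = 15381$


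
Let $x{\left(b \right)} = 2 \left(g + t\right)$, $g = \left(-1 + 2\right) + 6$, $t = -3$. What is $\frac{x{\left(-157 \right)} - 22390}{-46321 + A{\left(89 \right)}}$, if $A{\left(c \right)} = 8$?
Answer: $\frac{22382}{46313} \approx 0.48328$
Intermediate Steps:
$g = 7$ ($g = 1 + 6 = 7$)
$x{\left(b \right)} = 8$ ($x{\left(b \right)} = 2 \left(7 - 3\right) = 2 \cdot 4 = 8$)
$\frac{x{\left(-157 \right)} - 22390}{-46321 + A{\left(89 \right)}} = \frac{8 - 22390}{-46321 + 8} = - \frac{22382}{-46313} = \left(-22382\right) \left(- \frac{1}{46313}\right) = \frac{22382}{46313}$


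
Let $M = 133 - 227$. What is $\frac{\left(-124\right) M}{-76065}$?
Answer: $- \frac{11656}{76065} \approx -0.15324$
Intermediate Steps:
$M = -94$ ($M = 133 - 227 = -94$)
$\frac{\left(-124\right) M}{-76065} = \frac{\left(-124\right) \left(-94\right)}{-76065} = 11656 \left(- \frac{1}{76065}\right) = - \frac{11656}{76065}$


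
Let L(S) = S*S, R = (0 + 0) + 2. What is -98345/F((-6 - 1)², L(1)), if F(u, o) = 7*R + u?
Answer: -98345/63 ≈ -1561.0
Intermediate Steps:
R = 2 (R = 0 + 2 = 2)
L(S) = S²
F(u, o) = 14 + u (F(u, o) = 7*2 + u = 14 + u)
-98345/F((-6 - 1)², L(1)) = -98345/(14 + (-6 - 1)²) = -98345/(14 + (-7)²) = -98345/(14 + 49) = -98345/63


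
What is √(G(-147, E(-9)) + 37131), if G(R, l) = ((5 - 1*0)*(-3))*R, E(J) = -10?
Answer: 2*√9834 ≈ 198.33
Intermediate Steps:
G(R, l) = -15*R (G(R, l) = ((5 + 0)*(-3))*R = (5*(-3))*R = -15*R)
√(G(-147, E(-9)) + 37131) = √(-15*(-147) + 37131) = √(2205 + 37131) = √39336 = 2*√9834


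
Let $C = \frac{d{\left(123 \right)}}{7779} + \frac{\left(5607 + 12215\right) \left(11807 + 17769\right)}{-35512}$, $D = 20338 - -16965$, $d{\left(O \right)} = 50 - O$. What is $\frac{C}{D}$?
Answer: $- \frac{512542562633}{1288109184243} \approx -0.3979$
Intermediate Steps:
$D = 37303$ ($D = 20338 + 16965 = 37303$)
$C = - \frac{512542562633}{34530981}$ ($C = \frac{50 - 123}{7779} + \frac{\left(5607 + 12215\right) \left(11807 + 17769\right)}{-35512} = \left(50 - 123\right) \frac{1}{7779} + 17822 \cdot 29576 \left(- \frac{1}{35512}\right) = \left(-73\right) \frac{1}{7779} + 527103472 \left(- \frac{1}{35512}\right) = - \frac{73}{7779} - \frac{65887934}{4439} = - \frac{512542562633}{34530981} \approx -14843.0$)
$\frac{C}{D} = - \frac{512542562633}{34530981 \cdot 37303} = \left(- \frac{512542562633}{34530981}\right) \frac{1}{37303} = - \frac{512542562633}{1288109184243}$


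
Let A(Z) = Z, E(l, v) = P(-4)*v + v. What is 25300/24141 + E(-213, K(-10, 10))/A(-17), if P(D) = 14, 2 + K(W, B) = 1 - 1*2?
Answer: 1516445/410397 ≈ 3.6951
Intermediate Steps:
K(W, B) = -3 (K(W, B) = -2 + (1 - 1*2) = -2 + (1 - 2) = -2 - 1 = -3)
E(l, v) = 15*v (E(l, v) = 14*v + v = 15*v)
25300/24141 + E(-213, K(-10, 10))/A(-17) = 25300/24141 + (15*(-3))/(-17) = 25300*(1/24141) - 45*(-1/17) = 25300/24141 + 45/17 = 1516445/410397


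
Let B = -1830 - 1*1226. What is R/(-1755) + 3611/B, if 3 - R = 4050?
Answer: 2010109/1787760 ≈ 1.1244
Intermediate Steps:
R = -4047 (R = 3 - 1*4050 = 3 - 4050 = -4047)
B = -3056 (B = -1830 - 1226 = -3056)
R/(-1755) + 3611/B = -4047/(-1755) + 3611/(-3056) = -4047*(-1/1755) + 3611*(-1/3056) = 1349/585 - 3611/3056 = 2010109/1787760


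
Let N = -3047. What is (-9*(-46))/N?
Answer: -414/3047 ≈ -0.13587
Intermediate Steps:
(-9*(-46))/N = -9*(-46)/(-3047) = 414*(-1/3047) = -414/3047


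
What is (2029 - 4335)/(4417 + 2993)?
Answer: -1153/3705 ≈ -0.31120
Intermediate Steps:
(2029 - 4335)/(4417 + 2993) = -2306/7410 = -2306*1/7410 = -1153/3705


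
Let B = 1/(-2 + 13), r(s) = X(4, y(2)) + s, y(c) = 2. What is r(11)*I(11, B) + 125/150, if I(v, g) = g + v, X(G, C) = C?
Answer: 9571/66 ≈ 145.02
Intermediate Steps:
r(s) = 2 + s
B = 1/11 ≈ 0.090909
r(11)*I(11, B) + 125/150 = (2 + 11)*(1/11 + 11) + 125/150 = 13*(122/11) + 125*(1/150) = 1586/11 + ⅚ = 9571/66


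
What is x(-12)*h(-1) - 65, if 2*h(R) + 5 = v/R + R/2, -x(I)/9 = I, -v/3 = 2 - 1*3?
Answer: -524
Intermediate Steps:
v = 3 (v = -3*(2 - 1*3) = -3*(2 - 3) = -3*(-1) = 3)
x(I) = -9*I
h(R) = -5/2 + R/4 + 3/(2*R) (h(R) = -5/2 + (3/R + R/2)/2 = -5/2 + (R/2 + 3/R)/2 = -5/2 + (R/4 + 3/(2*R)) = -5/2 + R/4 + 3/(2*R))
x(-12)*h(-1) - 65 = (-9*(-12))*((1/4)*(6 - (-10 - 1))/(-1)) - 65 = 108*((1/4)*(-1)*(6 - 1*(-11))) - 65 = 108*((1/4)*(-1)*(6 + 11)) - 65 = 108*((1/4)*(-1)*17) - 65 = 108*(-17/4) - 65 = -459 - 65 = -524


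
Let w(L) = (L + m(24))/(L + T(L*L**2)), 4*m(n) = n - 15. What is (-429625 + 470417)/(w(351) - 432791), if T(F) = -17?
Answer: -54498112/578207363 ≈ -0.094254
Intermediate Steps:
m(n) = -15/4 + n/4 (m(n) = (n - 15)/4 = (-15 + n)/4 = -15/4 + n/4)
w(L) = (9/4 + L)/(-17 + L) (w(L) = (L + (-15/4 + (1/4)*24))/(L - 17) = (L + (-15/4 + 6))/(-17 + L) = (L + 9/4)/(-17 + L) = (9/4 + L)/(-17 + L))
(-429625 + 470417)/(w(351) - 432791) = (-429625 + 470417)/((9/4 + 351)/(-17 + 351) - 432791) = 40792/((1413/4)/334 - 432791) = 40792/((1/334)*(1413/4) - 432791) = 40792/(1413/1336 - 432791) = 40792/(-578207363/1336) = 40792*(-1336/578207363) = -54498112/578207363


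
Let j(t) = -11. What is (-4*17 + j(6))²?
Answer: 6241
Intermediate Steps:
(-4*17 + j(6))² = (-4*17 - 11)² = (-68 - 11)² = (-79)² = 6241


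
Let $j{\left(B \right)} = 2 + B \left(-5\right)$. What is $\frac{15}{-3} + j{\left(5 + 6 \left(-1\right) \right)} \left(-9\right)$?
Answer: $-68$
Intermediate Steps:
$j{\left(B \right)} = 2 - 5 B$
$\frac{15}{-3} + j{\left(5 + 6 \left(-1\right) \right)} \left(-9\right) = \frac{15}{-3} + \left(2 - 5 \left(5 + 6 \left(-1\right)\right)\right) \left(-9\right) = 15 \left(- \frac{1}{3}\right) + \left(2 - 5 \left(5 - 6\right)\right) \left(-9\right) = -5 + \left(2 - -5\right) \left(-9\right) = -5 + \left(2 + 5\right) \left(-9\right) = -5 + 7 \left(-9\right) = -5 - 63 = -68$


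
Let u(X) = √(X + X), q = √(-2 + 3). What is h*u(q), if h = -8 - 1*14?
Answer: -22*√2 ≈ -31.113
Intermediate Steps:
q = 1 (q = √1 = 1)
u(X) = √2*√X (u(X) = √(2*X) = √2*√X)
h = -22 (h = -8 - 14 = -22)
h*u(q) = -22*√2*√1 = -22*√2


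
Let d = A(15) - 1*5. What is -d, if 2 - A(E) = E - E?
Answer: 3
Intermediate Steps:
A(E) = 2 (A(E) = 2 - (E - E) = 2 - 1*0 = 2 + 0 = 2)
d = -3 (d = 2 - 1*5 = 2 - 5 = -3)
-d = -1*(-3) = 3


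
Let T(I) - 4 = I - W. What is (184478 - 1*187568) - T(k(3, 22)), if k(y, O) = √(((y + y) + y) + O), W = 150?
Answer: -2944 - √31 ≈ -2949.6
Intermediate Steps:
k(y, O) = √(O + 3*y) (k(y, O) = √((2*y + y) + O) = √(3*y + O) = √(O + 3*y))
T(I) = -146 + I (T(I) = 4 + (I - 1*150) = 4 + (I - 150) = 4 + (-150 + I) = -146 + I)
(184478 - 1*187568) - T(k(3, 22)) = (184478 - 1*187568) - (-146 + √(22 + 3*3)) = (184478 - 187568) - (-146 + √(22 + 9)) = -3090 - (-146 + √31) = -3090 + (146 - √31) = -2944 - √31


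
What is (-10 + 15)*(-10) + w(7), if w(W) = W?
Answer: -43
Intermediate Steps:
(-10 + 15)*(-10) + w(7) = (-10 + 15)*(-10) + 7 = 5*(-10) + 7 = -50 + 7 = -43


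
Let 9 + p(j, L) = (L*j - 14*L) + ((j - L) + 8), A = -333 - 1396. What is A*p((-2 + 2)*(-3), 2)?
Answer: 53599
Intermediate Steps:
A = -1729
p(j, L) = -1 + j - 15*L + L*j (p(j, L) = -9 + ((L*j - 14*L) + ((j - L) + 8)) = -9 + ((-14*L + L*j) + (8 + j - L)) = -9 + (8 + j - 15*L + L*j) = -1 + j - 15*L + L*j)
A*p((-2 + 2)*(-3), 2) = -1729*(-1 + (-2 + 2)*(-3) - 15*2 + 2*((-2 + 2)*(-3))) = -1729*(-1 + 0*(-3) - 30 + 2*(0*(-3))) = -1729*(-1 + 0 - 30 + 2*0) = -1729*(-1 + 0 - 30 + 0) = -1729*(-31) = 53599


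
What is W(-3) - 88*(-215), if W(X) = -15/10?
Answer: 37837/2 ≈ 18919.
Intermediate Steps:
W(X) = -3/2 (W(X) = -15*⅒ = -3/2)
W(-3) - 88*(-215) = -3/2 - 88*(-215) = -3/2 + 18920 = 37837/2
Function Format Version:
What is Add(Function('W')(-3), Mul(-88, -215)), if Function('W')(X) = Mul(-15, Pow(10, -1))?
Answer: Rational(37837, 2) ≈ 18919.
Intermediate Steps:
Function('W')(X) = Rational(-3, 2) (Function('W')(X) = Mul(-15, Rational(1, 10)) = Rational(-3, 2))
Add(Function('W')(-3), Mul(-88, -215)) = Add(Rational(-3, 2), Mul(-88, -215)) = Add(Rational(-3, 2), 18920) = Rational(37837, 2)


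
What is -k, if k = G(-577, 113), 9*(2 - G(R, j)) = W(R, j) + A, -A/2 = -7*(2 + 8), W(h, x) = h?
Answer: -455/9 ≈ -50.556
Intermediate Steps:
A = 140 (A = -(-14)*(2 + 8) = -(-14)*10 = -2*(-70) = 140)
G(R, j) = -122/9 - R/9 (G(R, j) = 2 - (R + 140)/9 = 2 - (140 + R)/9 = 2 + (-140/9 - R/9) = -122/9 - R/9)
k = 455/9 (k = -122/9 - ⅑*(-577) = -122/9 + 577/9 = 455/9 ≈ 50.556)
-k = -1*455/9 = -455/9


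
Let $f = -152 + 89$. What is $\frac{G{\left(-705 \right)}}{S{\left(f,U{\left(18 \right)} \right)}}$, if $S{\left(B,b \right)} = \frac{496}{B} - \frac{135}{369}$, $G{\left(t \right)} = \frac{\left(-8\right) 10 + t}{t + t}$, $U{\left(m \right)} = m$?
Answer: $- \frac{135177}{2000414} \approx -0.067575$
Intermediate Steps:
$G{\left(t \right)} = \frac{-80 + t}{2 t}$
$f = -63$
$S{\left(B,b \right)} = - \frac{15}{41} + \frac{496}{B}$ ($S{\left(B,b \right)} = \frac{496}{B} - \frac{15}{41} = - \frac{15}{41} + \frac{496}{B}$)
$\frac{G{\left(-705 \right)}}{S{\left(f,U{\left(18 \right)} \right)}} = \frac{\frac{1}{2} \frac{1}{-705} \left(-80 - 705\right)}{- \frac{15}{41} + \frac{496}{-63}} = \frac{\frac{1}{2} \left(- \frac{1}{705}\right) \left(-785\right)}{- \frac{15}{41} + 496 \left(- \frac{1}{63}\right)} = \frac{157}{282 \left(- \frac{15}{41} - \frac{496}{63}\right)} = \frac{157}{282 \left(- \frac{21281}{2583}\right)} = \frac{157}{282} \left(- \frac{2583}{21281}\right) = - \frac{135177}{2000414}$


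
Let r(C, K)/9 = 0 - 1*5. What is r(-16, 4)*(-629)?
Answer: 28305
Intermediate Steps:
r(C, K) = -45 (r(C, K) = 9*(0 - 1*5) = 9*(0 - 5) = 9*(-5) = -45)
r(-16, 4)*(-629) = -45*(-629) = 28305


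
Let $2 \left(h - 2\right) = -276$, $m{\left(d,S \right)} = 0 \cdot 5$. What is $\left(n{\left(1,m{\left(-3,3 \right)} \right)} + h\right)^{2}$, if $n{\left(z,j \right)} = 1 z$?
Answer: $18225$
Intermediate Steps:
$m{\left(d,S \right)} = 0$
$h = -136$ ($h = 2 + \frac{1}{2} \left(-276\right) = 2 - 138 = -136$)
$n{\left(z,j \right)} = z$
$\left(n{\left(1,m{\left(-3,3 \right)} \right)} + h\right)^{2} = \left(1 - 136\right)^{2} = \left(-135\right)^{2} = 18225$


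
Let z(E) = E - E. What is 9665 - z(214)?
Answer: 9665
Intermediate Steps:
z(E) = 0
9665 - z(214) = 9665 - 1*0 = 9665 + 0 = 9665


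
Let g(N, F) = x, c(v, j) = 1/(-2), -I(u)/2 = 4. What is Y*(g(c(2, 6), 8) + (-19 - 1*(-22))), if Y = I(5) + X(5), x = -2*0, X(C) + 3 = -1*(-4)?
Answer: -21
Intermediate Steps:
I(u) = -8 (I(u) = -2*4 = -8)
c(v, j) = -1/2
X(C) = 1 (X(C) = -3 - 1*(-4) = -3 + 4 = 1)
x = 0
Y = -7 (Y = -8 + 1 = -7)
g(N, F) = 0
Y*(g(c(2, 6), 8) + (-19 - 1*(-22))) = -7*(0 + (-19 - 1*(-22))) = -7*(0 + (-19 + 22)) = -7*(0 + 3) = -7*3 = -21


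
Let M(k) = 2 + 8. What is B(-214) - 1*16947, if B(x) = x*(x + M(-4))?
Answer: 26709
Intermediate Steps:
M(k) = 10
B(x) = x*(10 + x) (B(x) = x*(x + 10) = x*(10 + x))
B(-214) - 1*16947 = -214*(10 - 214) - 1*16947 = -214*(-204) - 16947 = 43656 - 16947 = 26709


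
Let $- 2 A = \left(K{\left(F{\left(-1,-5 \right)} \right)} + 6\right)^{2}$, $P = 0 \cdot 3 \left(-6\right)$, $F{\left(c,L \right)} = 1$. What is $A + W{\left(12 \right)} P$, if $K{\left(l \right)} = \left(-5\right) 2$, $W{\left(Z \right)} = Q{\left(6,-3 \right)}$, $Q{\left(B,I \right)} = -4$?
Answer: $-8$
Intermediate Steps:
$W{\left(Z \right)} = -4$
$K{\left(l \right)} = -10$
$P = 0$ ($P = 0 \left(-6\right) = 0$)
$A = -8$ ($A = - \frac{\left(-10 + 6\right)^{2}}{2} = - \frac{\left(-4\right)^{2}}{2} = \left(- \frac{1}{2}\right) 16 = -8$)
$A + W{\left(12 \right)} P = -8 - 0 = -8 + 0 = -8$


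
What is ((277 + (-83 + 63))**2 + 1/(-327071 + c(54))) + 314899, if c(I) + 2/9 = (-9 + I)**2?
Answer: 1114431374359/2925416 ≈ 3.8095e+5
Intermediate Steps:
c(I) = -2/9 + (-9 + I)**2
((277 + (-83 + 63))**2 + 1/(-327071 + c(54))) + 314899 = ((277 + (-83 + 63))**2 + 1/(-327071 + (-2/9 + (-9 + 54)**2))) + 314899 = ((277 - 20)**2 + 1/(-327071 + (-2/9 + 45**2))) + 314899 = (257**2 + 1/(-327071 + (-2/9 + 2025))) + 314899 = (66049 + 1/(-327071 + 18223/9)) + 314899 = (66049 + 1/(-2925416/9)) + 314899 = (66049 - 9/2925416) + 314899 = 193220801375/2925416 + 314899 = 1114431374359/2925416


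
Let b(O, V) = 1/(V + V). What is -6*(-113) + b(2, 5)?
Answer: 6781/10 ≈ 678.10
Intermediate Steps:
b(O, V) = 1/(2*V)
-6*(-113) + b(2, 5) = -6*(-113) + (½)/5 = 678 + (½)*(⅕) = 678 + ⅒ = 6781/10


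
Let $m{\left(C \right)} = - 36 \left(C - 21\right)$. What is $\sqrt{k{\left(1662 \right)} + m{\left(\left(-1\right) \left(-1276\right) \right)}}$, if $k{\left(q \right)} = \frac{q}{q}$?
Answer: $i \sqrt{45179} \approx 212.55 i$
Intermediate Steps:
$k{\left(q \right)} = 1$
$m{\left(C \right)} = 756 - 36 C$ ($m{\left(C \right)} = - 36 \left(-21 + C\right) = 756 - 36 C$)
$\sqrt{k{\left(1662 \right)} + m{\left(\left(-1\right) \left(-1276\right) \right)}} = \sqrt{1 + \left(756 - 36 \left(\left(-1\right) \left(-1276\right)\right)\right)} = \sqrt{1 + \left(756 - 45936\right)} = \sqrt{1 - 45180} = \sqrt{-45179} = i \sqrt{45179}$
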